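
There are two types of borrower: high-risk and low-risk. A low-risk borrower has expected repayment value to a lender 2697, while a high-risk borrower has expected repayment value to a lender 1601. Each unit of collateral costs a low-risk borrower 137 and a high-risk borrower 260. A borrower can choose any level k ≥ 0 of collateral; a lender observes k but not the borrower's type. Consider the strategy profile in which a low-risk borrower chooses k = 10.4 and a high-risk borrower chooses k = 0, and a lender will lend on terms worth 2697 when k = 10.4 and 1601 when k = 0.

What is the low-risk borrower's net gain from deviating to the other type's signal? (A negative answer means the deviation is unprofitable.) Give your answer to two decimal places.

328.80

Playing k = 10.4 the low-risk borrower receives 2697 − 137 × 10.4 = 1272.2.
Deviating to k = 0 yields 1601 instead.
Gain from deviating: 1601 − 1272.2 = 328.80.
The gain is positive, so the low-risk type's incentive-compatibility constraint is violated — this profile is not a separating equilibrium.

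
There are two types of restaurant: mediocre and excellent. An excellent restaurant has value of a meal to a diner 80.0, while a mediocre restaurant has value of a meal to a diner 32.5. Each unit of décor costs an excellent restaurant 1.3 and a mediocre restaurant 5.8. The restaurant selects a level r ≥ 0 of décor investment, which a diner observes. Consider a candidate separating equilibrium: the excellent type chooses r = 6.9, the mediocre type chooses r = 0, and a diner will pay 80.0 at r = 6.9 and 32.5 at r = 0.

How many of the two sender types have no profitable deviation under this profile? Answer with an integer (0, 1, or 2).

1

Excellent type: signal → 80.0 − 1.3 × 6.9 = 71.03; deviate to 0 → 32.5. IC holds (71.03 ≥ 32.5).
Mediocre type: stay at 0 → 32.5; mimic → 80.0 − 5.8 × 6.9 = 39.98. IC fails (32.5 < 39.98).
1 of 2 constraints hold, so this profile is not an equilibrium.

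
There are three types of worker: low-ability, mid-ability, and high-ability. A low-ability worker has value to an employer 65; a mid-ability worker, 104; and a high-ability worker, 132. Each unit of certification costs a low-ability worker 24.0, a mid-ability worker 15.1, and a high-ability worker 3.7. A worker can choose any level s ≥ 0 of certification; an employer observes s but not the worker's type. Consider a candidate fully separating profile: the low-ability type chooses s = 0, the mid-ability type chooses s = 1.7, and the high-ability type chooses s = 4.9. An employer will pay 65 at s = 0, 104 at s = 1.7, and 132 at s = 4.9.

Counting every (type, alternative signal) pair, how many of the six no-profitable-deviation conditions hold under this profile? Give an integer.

High-ability (own payoff 132 − 3.7×4.9 = 113.87): to s=0 gives 65 → no gain ✓; to s=1.7 gives 104 − 3.7×1.7 = 97.71 → no gain ✓.
Mid-ability (own payoff 104 − 15.1×1.7 = 78.33): to s=0 gives 65 → no gain ✓; to s=4.9 gives 132 − 15.1×4.9 = 58.01 → no gain ✓.
Low-ability (own payoff 65): to s=1.7 gives 104 − 24.0×1.7 = 63.2 → no gain ✓; to s=4.9 gives 132 − 24.0×4.9 = 14.4 → no gain ✓.
6 of the 6 constraints hold; this profile is a separating equilibrium.

6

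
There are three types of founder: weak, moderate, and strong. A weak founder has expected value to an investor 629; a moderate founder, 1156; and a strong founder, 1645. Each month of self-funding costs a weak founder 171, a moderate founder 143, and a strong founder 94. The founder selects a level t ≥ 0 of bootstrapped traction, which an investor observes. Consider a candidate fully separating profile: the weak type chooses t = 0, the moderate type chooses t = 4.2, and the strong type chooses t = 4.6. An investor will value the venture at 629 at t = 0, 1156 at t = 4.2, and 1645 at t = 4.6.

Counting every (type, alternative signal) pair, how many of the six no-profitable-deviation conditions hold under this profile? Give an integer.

3

Weak (own payoff 629): to t=4.2 gives 1156 − 171×4.2 = 437.8 → no gain ✓; to t=4.6 gives 1645 − 171×4.6 = 858.4 → profitable ✗.
Strong (own payoff 1645 − 94×4.6 = 1212.6): to t=0 gives 629 → no gain ✓; to t=4.2 gives 1156 − 94×4.2 = 761.2 → no gain ✓.
Moderate (own payoff 1156 − 143×4.2 = 555.4): to t=0 gives 629 → profitable ✗; to t=4.6 gives 1645 − 143×4.6 = 987.2 → profitable ✗.
3 of the 6 constraints hold; not an equilibrium.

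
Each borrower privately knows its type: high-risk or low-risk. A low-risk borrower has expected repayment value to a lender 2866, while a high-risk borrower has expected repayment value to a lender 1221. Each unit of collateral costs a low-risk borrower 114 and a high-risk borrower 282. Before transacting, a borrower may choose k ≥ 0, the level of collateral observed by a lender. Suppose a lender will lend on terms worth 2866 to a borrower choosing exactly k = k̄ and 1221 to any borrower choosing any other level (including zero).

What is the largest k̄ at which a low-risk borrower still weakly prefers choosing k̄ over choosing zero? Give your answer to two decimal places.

14.43

Choosing k̄ yields the low-risk type 2866 − 114·k̄; choosing zero yields 1221.
The low-risk type is indifferent at 2866 − 114·k̄ = 1221, i.e. k̄ = (2866 − 1221) / 114 ≈ 14.43.
For any k̄ above 14.43 the low-risk type would rather pool at zero, so separation collapses.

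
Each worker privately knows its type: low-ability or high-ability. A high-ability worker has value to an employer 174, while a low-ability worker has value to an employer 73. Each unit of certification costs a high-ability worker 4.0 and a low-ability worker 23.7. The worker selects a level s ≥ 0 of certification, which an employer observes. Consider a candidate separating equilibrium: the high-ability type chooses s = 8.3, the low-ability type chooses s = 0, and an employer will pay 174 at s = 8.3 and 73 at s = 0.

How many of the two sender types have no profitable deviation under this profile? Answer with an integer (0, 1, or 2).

Low-ability type: stay at 0 → 73; mimic → 174 − 23.7 × 8.3 = -22.71. IC holds (73 ≥ -22.71).
High-ability type: signal → 174 − 4.0 × 8.3 = 140.8; deviate to 0 → 73. IC holds (140.8 ≥ 73).
2 of 2 constraints hold, so this is a separating equilibrium.

2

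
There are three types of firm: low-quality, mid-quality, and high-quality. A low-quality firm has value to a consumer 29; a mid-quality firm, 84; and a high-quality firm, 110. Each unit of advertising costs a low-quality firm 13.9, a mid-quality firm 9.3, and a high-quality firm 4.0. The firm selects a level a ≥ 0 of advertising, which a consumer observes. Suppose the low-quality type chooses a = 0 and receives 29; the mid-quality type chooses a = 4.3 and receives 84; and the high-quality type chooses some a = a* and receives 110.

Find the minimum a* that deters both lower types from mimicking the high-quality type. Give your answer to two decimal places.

7.10

Low-quality type (on-path payoff 29) won't mimic when 29 ≥ 110 − 13.9·a*, i.e. a* ≥ 5.83.
Mid-quality type (on-path payoff 84 − 9.3×4.3 = 44.01) won't mimic when 44.01 ≥ 110 − 9.3·a*, i.e. a* ≥ 7.10.
Both must hold, so a* = max(5.83, 7.10) = 7.10. The mid-quality type's constraint binds.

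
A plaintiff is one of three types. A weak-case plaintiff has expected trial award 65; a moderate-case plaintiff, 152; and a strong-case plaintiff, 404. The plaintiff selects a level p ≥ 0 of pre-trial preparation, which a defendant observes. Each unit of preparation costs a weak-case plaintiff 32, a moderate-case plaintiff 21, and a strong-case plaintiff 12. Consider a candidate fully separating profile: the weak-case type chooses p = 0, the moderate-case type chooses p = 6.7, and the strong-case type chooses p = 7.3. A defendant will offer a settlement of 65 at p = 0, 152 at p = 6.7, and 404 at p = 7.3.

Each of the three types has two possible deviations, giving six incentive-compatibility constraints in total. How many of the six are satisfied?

3

Weak-case (own payoff 65): to p=6.7 gives 152 − 32×6.7 = -62.4 → no gain ✓; to p=7.3 gives 404 − 32×7.3 = 170.4 → profitable ✗.
Strong-case (own payoff 404 − 12×7.3 = 316.4): to p=0 gives 65 → no gain ✓; to p=6.7 gives 152 − 12×6.7 = 71.6 → no gain ✓.
Moderate-case (own payoff 152 − 21×6.7 = 11.3): to p=0 gives 65 → profitable ✗; to p=7.3 gives 404 − 21×7.3 = 250.7 → profitable ✗.
3 of the 6 constraints hold; not an equilibrium.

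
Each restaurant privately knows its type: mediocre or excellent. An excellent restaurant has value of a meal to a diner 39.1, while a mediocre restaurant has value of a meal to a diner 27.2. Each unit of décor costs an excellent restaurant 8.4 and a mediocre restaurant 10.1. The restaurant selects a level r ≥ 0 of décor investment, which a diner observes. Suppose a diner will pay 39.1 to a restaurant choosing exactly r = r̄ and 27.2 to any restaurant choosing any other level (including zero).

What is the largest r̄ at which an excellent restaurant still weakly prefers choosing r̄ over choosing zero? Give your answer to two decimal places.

Choosing r̄ yields the excellent type 39.1 − 8.4·r̄; choosing zero yields 27.2.
The excellent type is indifferent at 39.1 − 8.4·r̄ = 27.2, i.e. r̄ = (39.1 − 27.2) / 8.4 ≈ 1.42.
For any r̄ above 1.42 the excellent type would rather pool at zero, so separation collapses.

1.42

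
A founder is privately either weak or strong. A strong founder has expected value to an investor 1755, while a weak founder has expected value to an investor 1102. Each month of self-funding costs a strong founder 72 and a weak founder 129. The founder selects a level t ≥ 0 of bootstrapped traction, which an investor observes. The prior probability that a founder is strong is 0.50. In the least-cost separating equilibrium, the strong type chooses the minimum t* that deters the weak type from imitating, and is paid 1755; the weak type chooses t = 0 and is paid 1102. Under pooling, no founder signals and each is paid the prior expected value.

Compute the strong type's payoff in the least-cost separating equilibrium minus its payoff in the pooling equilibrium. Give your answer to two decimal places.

Least-cost separating signal: t* solves 1102 = 1755 − 129·t*, so t* = (1755 − 1102)/129 ≈ 5.0620.
Strong type's separating payoff: 1755 − 72 × t* = 1755 − 72 × (1755 − 1102)/129 = 1755 − 47016/129 ≈ 1390.5349.
Pooling payoff: 0.50 × 1755 + 0.50 × 1102 = 1428.5.
Difference: 1390.5349 − 1428.5 = -37.9651, i.e. -37.97 to two decimal places.
The strong type would prefer the pooling outcome.

-37.97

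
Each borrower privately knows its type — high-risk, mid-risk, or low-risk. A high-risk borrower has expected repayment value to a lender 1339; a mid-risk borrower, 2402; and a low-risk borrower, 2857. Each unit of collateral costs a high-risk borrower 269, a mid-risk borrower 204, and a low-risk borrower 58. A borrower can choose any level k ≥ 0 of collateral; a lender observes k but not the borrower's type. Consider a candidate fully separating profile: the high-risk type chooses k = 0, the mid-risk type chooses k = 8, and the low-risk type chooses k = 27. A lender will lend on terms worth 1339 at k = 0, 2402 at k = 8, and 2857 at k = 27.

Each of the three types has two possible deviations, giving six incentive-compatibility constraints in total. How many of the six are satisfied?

Mid-risk (own payoff 2402 − 204×8 = 770): to k=0 gives 1339 → profitable ✗; to k=27 gives 2857 − 204×27 = -2651 → no gain ✓.
High-risk (own payoff 1339): to k=8 gives 2402 − 269×8 = 250 → no gain ✓; to k=27 gives 2857 − 269×27 = -4406 → no gain ✓.
Low-risk (own payoff 2857 − 58×27 = 1291): to k=0 gives 1339 → profitable ✗; to k=8 gives 2402 − 58×8 = 1938 → profitable ✗.
3 of the 6 constraints hold; not an equilibrium.

3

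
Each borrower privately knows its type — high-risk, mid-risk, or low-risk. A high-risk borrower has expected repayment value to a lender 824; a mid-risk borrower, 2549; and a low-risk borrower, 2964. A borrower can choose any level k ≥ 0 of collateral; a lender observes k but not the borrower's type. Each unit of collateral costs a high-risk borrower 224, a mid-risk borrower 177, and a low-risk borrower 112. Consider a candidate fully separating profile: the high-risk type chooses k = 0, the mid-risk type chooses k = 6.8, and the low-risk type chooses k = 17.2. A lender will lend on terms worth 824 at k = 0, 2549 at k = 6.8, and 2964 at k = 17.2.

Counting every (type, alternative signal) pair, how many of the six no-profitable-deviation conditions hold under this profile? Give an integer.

4

Low-risk (own payoff 2964 − 112×17.2 = 1037.6): to k=0 gives 824 → no gain ✓; to k=6.8 gives 2549 − 112×6.8 = 1787.4 → profitable ✗.
High-risk (own payoff 824): to k=6.8 gives 2549 − 224×6.8 = 1025.8 → profitable ✗; to k=17.2 gives 2964 − 224×17.2 = -888.8 → no gain ✓.
Mid-risk (own payoff 2549 − 177×6.8 = 1345.4): to k=0 gives 824 → no gain ✓; to k=17.2 gives 2964 − 177×17.2 = -80.4 → no gain ✓.
4 of the 6 constraints hold; not an equilibrium.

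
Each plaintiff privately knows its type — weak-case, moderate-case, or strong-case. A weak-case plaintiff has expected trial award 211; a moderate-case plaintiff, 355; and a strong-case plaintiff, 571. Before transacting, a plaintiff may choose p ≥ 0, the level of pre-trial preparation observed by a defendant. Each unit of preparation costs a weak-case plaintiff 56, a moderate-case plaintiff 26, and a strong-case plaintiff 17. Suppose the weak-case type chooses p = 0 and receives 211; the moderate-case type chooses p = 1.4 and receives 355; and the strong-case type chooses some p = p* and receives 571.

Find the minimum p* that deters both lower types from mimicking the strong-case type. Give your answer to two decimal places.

9.71

Weak-case type (on-path payoff 211) won't mimic when 211 ≥ 571 − 56·p*, i.e. p* ≥ 6.43.
Moderate-case type (on-path payoff 355 − 26×1.4 = 318.6) won't mimic when 318.6 ≥ 571 − 26·p*, i.e. p* ≥ 9.71.
Both must hold, so p* = max(6.43, 9.71) = 9.71. The moderate-case type's constraint binds.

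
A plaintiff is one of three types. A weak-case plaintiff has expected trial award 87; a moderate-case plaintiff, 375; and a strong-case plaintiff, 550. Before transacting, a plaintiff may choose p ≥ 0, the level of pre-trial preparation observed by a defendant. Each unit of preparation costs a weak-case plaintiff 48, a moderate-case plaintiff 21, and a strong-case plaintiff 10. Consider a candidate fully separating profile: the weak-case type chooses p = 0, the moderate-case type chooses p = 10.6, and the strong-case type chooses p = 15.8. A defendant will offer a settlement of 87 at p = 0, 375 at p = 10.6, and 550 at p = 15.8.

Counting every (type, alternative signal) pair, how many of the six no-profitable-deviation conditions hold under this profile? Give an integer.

Strong-case (own payoff 550 − 10×15.8 = 392): to p=0 gives 87 → no gain ✓; to p=10.6 gives 375 − 10×10.6 = 269 → no gain ✓.
Weak-case (own payoff 87): to p=10.6 gives 375 − 48×10.6 = -133.8 → no gain ✓; to p=15.8 gives 550 − 48×15.8 = -208.4 → no gain ✓.
Moderate-case (own payoff 375 − 21×10.6 = 152.4): to p=0 gives 87 → no gain ✓; to p=15.8 gives 550 − 21×15.8 = 218.2 → profitable ✗.
5 of the 6 constraints hold; not an equilibrium.

5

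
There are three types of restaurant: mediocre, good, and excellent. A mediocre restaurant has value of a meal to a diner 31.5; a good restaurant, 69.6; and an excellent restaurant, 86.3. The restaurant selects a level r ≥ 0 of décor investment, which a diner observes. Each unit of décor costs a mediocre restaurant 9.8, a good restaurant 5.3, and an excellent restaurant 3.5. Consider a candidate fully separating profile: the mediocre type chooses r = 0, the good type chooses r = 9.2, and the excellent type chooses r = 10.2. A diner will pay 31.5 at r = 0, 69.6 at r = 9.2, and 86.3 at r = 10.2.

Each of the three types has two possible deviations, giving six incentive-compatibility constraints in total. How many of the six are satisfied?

Mediocre (own payoff 31.5): to r=9.2 gives 69.6 − 9.8×9.2 = -20.56 → no gain ✓; to r=10.2 gives 86.3 − 9.8×10.2 = -13.66 → no gain ✓.
Excellent (own payoff 86.3 − 3.5×10.2 = 50.6): to r=0 gives 31.5 → no gain ✓; to r=9.2 gives 69.6 − 3.5×9.2 = 37.4 → no gain ✓.
Good (own payoff 69.6 − 5.3×9.2 = 20.84): to r=0 gives 31.5 → profitable ✗; to r=10.2 gives 86.3 − 5.3×10.2 = 32.24 → profitable ✗.
4 of the 6 constraints hold; not an equilibrium.

4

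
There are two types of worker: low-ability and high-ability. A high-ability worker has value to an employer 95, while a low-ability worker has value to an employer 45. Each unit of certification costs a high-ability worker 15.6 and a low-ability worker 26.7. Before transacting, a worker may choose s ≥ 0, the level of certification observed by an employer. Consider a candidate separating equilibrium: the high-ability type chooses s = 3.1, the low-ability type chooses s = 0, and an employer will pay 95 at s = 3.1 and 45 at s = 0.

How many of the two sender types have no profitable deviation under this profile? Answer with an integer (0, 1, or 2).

2

Low-ability type: stay at 0 → 45; mimic → 95 − 26.7 × 3.1 = 12.23. IC holds (45 ≥ 12.23).
High-ability type: signal → 95 − 15.6 × 3.1 = 46.64; deviate to 0 → 45. IC holds (46.64 ≥ 45).
2 of 2 constraints hold, so this is a separating equilibrium.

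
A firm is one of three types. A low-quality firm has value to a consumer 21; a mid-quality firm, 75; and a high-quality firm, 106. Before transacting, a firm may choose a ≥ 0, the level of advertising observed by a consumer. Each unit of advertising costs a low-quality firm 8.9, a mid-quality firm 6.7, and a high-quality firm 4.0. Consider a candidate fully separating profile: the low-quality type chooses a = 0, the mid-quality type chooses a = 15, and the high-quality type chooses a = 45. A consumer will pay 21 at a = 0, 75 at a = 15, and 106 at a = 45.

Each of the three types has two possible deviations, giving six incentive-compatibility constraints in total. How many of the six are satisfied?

High-quality (own payoff 106 − 4.0×45 = -74): to a=0 gives 21 → profitable ✗; to a=15 gives 75 − 4.0×15 = 15 → profitable ✗.
Mid-quality (own payoff 75 − 6.7×15 = -25.5): to a=0 gives 21 → profitable ✗; to a=45 gives 106 − 6.7×45 = -195.5 → no gain ✓.
Low-quality (own payoff 21): to a=15 gives 75 − 8.9×15 = -58.5 → no gain ✓; to a=45 gives 106 − 8.9×45 = -294.5 → no gain ✓.
3 of the 6 constraints hold; not an equilibrium.

3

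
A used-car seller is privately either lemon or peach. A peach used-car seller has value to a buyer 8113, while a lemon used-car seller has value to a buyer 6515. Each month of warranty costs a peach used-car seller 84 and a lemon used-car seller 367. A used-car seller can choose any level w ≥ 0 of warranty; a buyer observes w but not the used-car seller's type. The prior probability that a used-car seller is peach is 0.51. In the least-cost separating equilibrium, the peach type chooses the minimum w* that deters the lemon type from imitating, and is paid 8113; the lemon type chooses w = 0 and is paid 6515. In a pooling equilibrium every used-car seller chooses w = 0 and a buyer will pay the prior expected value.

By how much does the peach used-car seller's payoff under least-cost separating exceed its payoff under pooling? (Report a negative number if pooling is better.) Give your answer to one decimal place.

Least-cost separating signal: w* solves 6515 = 8113 − 367·w*, so w* = (8113 − 6515)/367 ≈ 4.3542.
Peach type's separating payoff: 8113 − 84 × w* = 8113 − 84 × (8113 − 6515)/367 = 8113 − 134232/367 ≈ 7747.245.
Pooling payoff: 0.51 × 8113 + 0.49 × 6515 = 7329.98.
Difference: 7747.245 − 7329.98 = 417.265, i.e. 417.3 to one decimal place.
The peach type prefers to separate.

417.3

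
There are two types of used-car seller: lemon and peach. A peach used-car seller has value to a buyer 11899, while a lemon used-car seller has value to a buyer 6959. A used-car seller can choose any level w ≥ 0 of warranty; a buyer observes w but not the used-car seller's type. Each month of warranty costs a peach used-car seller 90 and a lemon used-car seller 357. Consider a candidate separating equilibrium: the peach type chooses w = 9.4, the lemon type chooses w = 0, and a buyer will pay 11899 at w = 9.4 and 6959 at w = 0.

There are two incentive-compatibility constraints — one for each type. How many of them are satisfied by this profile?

1

Peach type: signal → 11899 − 90 × 9.4 = 11053; deviate to 0 → 6959. IC holds (11053 ≥ 6959).
Lemon type: stay at 0 → 6959; mimic → 11899 − 357 × 9.4 = 8543.2. IC fails (6959 < 8543.2).
1 of 2 constraints hold, so this profile is not an equilibrium.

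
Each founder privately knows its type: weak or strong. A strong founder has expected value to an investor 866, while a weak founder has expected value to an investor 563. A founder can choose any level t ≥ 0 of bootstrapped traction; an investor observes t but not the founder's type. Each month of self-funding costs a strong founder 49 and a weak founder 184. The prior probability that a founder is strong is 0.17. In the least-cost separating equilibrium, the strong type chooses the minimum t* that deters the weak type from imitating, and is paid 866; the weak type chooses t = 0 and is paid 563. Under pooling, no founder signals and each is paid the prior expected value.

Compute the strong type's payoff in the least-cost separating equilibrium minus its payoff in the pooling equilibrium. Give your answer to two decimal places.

170.80

Least-cost separating signal: t* solves 563 = 866 − 184·t*, so t* = (866 − 563)/184 ≈ 1.6467.
Strong type's separating payoff: 866 − 49 × t* = 866 − 49 × (866 − 563)/184 = 866 − 14847/184 ≈ 785.3098.
Pooling payoff: 0.17 × 866 + 0.83 × 563 = 614.51.
Difference: 785.3098 − 614.51 = 170.7998, i.e. 170.80 to two decimal places.
The strong type prefers to separate.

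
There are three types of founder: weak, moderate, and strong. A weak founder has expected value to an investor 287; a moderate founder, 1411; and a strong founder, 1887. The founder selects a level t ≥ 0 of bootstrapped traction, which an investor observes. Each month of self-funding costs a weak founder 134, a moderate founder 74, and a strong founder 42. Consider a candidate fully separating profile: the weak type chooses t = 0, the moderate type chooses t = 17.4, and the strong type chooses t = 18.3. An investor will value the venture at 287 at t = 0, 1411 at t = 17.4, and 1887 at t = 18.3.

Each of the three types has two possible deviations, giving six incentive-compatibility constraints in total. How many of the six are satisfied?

Strong (own payoff 1887 − 42×18.3 = 1118.4): to t=0 gives 287 → no gain ✓; to t=17.4 gives 1411 − 42×17.4 = 680.2 → no gain ✓.
Weak (own payoff 287): to t=17.4 gives 1411 − 134×17.4 = -920.6 → no gain ✓; to t=18.3 gives 1887 − 134×18.3 = -565.2 → no gain ✓.
Moderate (own payoff 1411 − 74×17.4 = 123.4): to t=0 gives 287 → profitable ✗; to t=18.3 gives 1887 − 74×18.3 = 532.8 → profitable ✗.
4 of the 6 constraints hold; not an equilibrium.

4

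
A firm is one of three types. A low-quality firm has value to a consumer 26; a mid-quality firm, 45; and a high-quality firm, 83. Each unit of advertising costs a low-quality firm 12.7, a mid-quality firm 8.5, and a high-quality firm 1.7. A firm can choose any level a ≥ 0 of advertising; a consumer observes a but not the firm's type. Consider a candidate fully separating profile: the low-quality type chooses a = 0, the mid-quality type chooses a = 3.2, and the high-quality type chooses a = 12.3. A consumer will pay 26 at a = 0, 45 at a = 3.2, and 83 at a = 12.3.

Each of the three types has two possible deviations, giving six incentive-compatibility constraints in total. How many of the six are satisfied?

5

Low-quality (own payoff 26): to a=3.2 gives 45 − 12.7×3.2 = 4.36 → no gain ✓; to a=12.3 gives 83 − 12.7×12.3 = -73.21 → no gain ✓.
High-quality (own payoff 83 − 1.7×12.3 = 62.09): to a=0 gives 26 → no gain ✓; to a=3.2 gives 45 − 1.7×3.2 = 39.56 → no gain ✓.
Mid-quality (own payoff 45 − 8.5×3.2 = 17.8): to a=0 gives 26 → profitable ✗; to a=12.3 gives 83 − 8.5×12.3 = -21.55 → no gain ✓.
5 of the 6 constraints hold; not an equilibrium.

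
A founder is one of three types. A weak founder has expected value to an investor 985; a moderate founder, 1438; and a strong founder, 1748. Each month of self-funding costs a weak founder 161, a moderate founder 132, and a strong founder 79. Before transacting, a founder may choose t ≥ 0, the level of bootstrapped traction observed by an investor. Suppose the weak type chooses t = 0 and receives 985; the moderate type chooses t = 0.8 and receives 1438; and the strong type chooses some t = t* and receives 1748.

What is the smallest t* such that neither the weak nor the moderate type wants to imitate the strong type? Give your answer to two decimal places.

4.74

Weak type (on-path payoff 985) won't mimic when 985 ≥ 1748 − 161·t*, i.e. t* ≥ 4.74.
Moderate type (on-path payoff 1438 − 132×0.8 = 1332.4) won't mimic when 1332.4 ≥ 1748 − 132·t*, i.e. t* ≥ 3.15.
Both must hold, so t* = max(4.74, 3.15) = 4.74. The weak type's constraint binds.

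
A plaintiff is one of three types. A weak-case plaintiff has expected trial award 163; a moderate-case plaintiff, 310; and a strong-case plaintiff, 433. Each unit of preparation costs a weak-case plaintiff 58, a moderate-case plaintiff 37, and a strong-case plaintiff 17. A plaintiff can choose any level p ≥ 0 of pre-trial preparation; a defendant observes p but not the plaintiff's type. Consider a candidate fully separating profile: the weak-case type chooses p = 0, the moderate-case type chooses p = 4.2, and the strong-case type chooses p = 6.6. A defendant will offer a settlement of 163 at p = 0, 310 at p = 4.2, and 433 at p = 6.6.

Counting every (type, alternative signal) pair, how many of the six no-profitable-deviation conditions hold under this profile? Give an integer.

Moderate-case (own payoff 310 − 37×4.2 = 154.6): to p=0 gives 163 → profitable ✗; to p=6.6 gives 433 − 37×6.6 = 188.8 → profitable ✗.
Strong-case (own payoff 433 − 17×6.6 = 320.8): to p=0 gives 163 → no gain ✓; to p=4.2 gives 310 − 17×4.2 = 238.6 → no gain ✓.
Weak-case (own payoff 163): to p=4.2 gives 310 − 58×4.2 = 66.4 → no gain ✓; to p=6.6 gives 433 − 58×6.6 = 50.2 → no gain ✓.
4 of the 6 constraints hold; not an equilibrium.

4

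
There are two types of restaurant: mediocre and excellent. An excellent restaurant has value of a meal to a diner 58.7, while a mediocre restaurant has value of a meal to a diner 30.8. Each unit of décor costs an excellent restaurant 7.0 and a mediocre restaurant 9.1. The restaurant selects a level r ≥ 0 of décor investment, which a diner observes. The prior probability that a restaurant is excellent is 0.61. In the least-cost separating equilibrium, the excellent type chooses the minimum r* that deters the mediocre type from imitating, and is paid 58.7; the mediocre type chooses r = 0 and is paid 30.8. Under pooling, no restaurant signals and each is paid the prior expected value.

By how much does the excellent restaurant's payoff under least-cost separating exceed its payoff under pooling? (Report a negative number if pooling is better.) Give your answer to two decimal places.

Least-cost separating signal: r* solves 30.8 = 58.7 − 9.1·r*, so r* = (58.7 − 30.8)/9.1 ≈ 3.0659.
Excellent type's separating payoff: 58.7 − 7.0 × r* = 58.7 − 7.0 × (58.7 − 30.8)/9.1 = 58.7 − 195.3/9.1 ≈ 37.2385.
Pooling payoff: 0.61 × 58.7 + 0.39 × 30.8 = 47.819.
Difference: 37.2385 − 47.819 = -10.5805, i.e. -10.58 to two decimal places.
The excellent type would prefer the pooling outcome.

-10.58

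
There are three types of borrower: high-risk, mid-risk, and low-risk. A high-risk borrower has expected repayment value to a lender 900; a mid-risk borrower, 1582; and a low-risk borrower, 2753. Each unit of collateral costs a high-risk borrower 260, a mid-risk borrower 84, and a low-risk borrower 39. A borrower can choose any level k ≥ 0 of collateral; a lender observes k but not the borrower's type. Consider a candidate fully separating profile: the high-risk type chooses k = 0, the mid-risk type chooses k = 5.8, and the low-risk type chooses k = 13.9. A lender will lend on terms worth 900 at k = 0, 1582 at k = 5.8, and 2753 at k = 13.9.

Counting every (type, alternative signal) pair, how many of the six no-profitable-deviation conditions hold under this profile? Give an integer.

5

Mid-risk (own payoff 1582 − 84×5.8 = 1094.8): to k=0 gives 900 → no gain ✓; to k=13.9 gives 2753 − 84×13.9 = 1585.4 → profitable ✗.
High-risk (own payoff 900): to k=5.8 gives 1582 − 260×5.8 = 74 → no gain ✓; to k=13.9 gives 2753 − 260×13.9 = -861 → no gain ✓.
Low-risk (own payoff 2753 − 39×13.9 = 2210.9): to k=0 gives 900 → no gain ✓; to k=5.8 gives 1582 − 39×5.8 = 1355.8 → no gain ✓.
5 of the 6 constraints hold; not an equilibrium.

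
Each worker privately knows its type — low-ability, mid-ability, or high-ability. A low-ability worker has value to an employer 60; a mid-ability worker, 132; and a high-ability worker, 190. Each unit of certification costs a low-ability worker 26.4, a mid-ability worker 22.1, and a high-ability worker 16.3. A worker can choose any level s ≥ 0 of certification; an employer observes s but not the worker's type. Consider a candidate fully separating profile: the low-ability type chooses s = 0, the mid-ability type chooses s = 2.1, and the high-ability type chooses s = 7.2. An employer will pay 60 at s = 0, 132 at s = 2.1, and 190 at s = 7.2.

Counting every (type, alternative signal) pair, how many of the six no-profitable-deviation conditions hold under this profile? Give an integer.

4

High-ability (own payoff 190 − 16.3×7.2 = 72.64): to s=0 gives 60 → no gain ✓; to s=2.1 gives 132 − 16.3×2.1 = 97.77 → profitable ✗.
Mid-ability (own payoff 132 − 22.1×2.1 = 85.59): to s=0 gives 60 → no gain ✓; to s=7.2 gives 190 − 22.1×7.2 = 30.88 → no gain ✓.
Low-ability (own payoff 60): to s=2.1 gives 132 − 26.4×2.1 = 76.56 → profitable ✗; to s=7.2 gives 190 − 26.4×7.2 = -0.08 → no gain ✓.
4 of the 6 constraints hold; not an equilibrium.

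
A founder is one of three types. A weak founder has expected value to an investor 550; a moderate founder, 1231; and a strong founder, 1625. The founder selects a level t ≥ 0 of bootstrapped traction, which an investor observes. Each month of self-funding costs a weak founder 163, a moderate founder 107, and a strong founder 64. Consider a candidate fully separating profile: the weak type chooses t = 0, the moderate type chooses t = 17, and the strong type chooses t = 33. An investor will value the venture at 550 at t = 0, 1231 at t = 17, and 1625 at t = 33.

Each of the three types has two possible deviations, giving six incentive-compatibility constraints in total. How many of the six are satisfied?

Strong (own payoff 1625 − 64×33 = -487): to t=0 gives 550 → profitable ✗; to t=17 gives 1231 − 64×17 = 143 → profitable ✗.
Weak (own payoff 550): to t=17 gives 1231 − 163×17 = -1540 → no gain ✓; to t=33 gives 1625 − 163×33 = -3754 → no gain ✓.
Moderate (own payoff 1231 − 107×17 = -588): to t=0 gives 550 → profitable ✗; to t=33 gives 1625 − 107×33 = -1906 → no gain ✓.
3 of the 6 constraints hold; not an equilibrium.

3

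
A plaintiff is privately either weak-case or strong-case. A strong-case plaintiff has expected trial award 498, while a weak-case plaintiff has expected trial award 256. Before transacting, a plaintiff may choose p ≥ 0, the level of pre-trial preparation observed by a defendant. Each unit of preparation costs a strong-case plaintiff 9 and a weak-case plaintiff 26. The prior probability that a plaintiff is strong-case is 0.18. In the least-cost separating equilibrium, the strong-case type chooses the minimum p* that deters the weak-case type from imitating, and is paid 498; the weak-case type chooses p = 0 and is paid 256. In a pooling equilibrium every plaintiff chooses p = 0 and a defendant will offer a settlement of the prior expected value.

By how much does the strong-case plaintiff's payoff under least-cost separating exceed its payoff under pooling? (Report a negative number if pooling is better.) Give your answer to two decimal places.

114.67

Least-cost separating signal: p* solves 256 = 498 − 26·p*, so p* = (498 − 256)/26 ≈ 9.3077.
Strong-case type's separating payoff: 498 − 9 × p* = 498 − 9 × (498 − 256)/26 = 498 − 2178/26 ≈ 414.2308.
Pooling payoff: 0.18 × 498 + 0.82 × 256 = 299.56.
Difference: 414.2308 − 299.56 = 114.6708, i.e. 114.67 to two decimal places.
The strong-case type prefers to separate.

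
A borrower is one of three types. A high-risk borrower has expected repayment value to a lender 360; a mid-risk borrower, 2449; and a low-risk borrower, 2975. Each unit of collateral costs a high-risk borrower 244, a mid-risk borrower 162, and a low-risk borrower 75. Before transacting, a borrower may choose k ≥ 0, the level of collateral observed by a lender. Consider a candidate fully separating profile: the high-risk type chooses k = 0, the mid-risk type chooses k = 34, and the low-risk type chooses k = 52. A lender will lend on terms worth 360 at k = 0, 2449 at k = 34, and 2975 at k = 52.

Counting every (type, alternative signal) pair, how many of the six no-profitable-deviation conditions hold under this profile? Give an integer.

Mid-risk (own payoff 2449 − 162×34 = -3059): to k=0 gives 360 → profitable ✗; to k=52 gives 2975 − 162×52 = -5449 → no gain ✓.
Low-risk (own payoff 2975 − 75×52 = -925): to k=0 gives 360 → profitable ✗; to k=34 gives 2449 − 75×34 = -101 → profitable ✗.
High-risk (own payoff 360): to k=34 gives 2449 − 244×34 = -5847 → no gain ✓; to k=52 gives 2975 − 244×52 = -9713 → no gain ✓.
3 of the 6 constraints hold; not an equilibrium.

3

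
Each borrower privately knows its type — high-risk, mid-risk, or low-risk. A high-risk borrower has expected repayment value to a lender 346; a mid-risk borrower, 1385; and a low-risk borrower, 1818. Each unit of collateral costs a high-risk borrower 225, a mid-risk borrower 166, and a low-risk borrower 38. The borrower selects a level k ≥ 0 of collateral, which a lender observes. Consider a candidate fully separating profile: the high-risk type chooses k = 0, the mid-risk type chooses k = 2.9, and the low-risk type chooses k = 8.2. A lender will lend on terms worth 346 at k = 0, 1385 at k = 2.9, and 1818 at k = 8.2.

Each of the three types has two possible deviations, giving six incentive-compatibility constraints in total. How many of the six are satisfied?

5

High-risk (own payoff 346): to k=2.9 gives 1385 − 225×2.9 = 732.5 → profitable ✗; to k=8.2 gives 1818 − 225×8.2 = -27 → no gain ✓.
Low-risk (own payoff 1818 − 38×8.2 = 1506.4): to k=0 gives 346 → no gain ✓; to k=2.9 gives 1385 − 38×2.9 = 1274.8 → no gain ✓.
Mid-risk (own payoff 1385 − 166×2.9 = 903.6): to k=0 gives 346 → no gain ✓; to k=8.2 gives 1818 − 166×8.2 = 456.8 → no gain ✓.
5 of the 6 constraints hold; not an equilibrium.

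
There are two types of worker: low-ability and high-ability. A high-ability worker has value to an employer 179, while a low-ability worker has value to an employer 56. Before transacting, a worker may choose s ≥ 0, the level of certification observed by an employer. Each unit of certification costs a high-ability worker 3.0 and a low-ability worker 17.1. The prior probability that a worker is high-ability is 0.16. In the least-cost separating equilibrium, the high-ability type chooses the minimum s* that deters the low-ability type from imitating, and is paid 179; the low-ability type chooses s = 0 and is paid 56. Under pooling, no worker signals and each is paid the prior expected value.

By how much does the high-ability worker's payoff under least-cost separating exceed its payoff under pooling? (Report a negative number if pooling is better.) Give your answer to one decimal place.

Least-cost separating signal: s* solves 56 = 179 − 17.1·s*, so s* = (179 − 56)/17.1 ≈ 7.1930.
High-ability type's separating payoff: 179 − 3.0 × s* = 179 − 3.0 × (179 − 56)/17.1 = 179 − 369/17.1 ≈ 157.421.
Pooling payoff: 0.16 × 179 + 0.84 × 56 = 75.68.
Difference: 157.421 − 75.68 = 81.741, i.e. 81.7 to one decimal place.
The high-ability type prefers to separate.

81.7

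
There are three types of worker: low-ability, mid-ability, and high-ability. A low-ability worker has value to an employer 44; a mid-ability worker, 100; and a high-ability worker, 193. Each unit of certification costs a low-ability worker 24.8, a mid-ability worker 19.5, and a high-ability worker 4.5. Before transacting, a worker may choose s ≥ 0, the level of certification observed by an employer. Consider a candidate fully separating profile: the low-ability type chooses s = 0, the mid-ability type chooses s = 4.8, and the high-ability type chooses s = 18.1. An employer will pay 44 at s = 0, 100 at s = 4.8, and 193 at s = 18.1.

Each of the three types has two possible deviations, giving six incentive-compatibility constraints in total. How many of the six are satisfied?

Low-ability (own payoff 44): to s=4.8 gives 100 − 24.8×4.8 = -19.04 → no gain ✓; to s=18.1 gives 193 − 24.8×18.1 = -255.88 → no gain ✓.
High-ability (own payoff 193 − 4.5×18.1 = 111.55): to s=0 gives 44 → no gain ✓; to s=4.8 gives 100 − 4.5×4.8 = 78.4 → no gain ✓.
Mid-ability (own payoff 100 − 19.5×4.8 = 6.4): to s=0 gives 44 → profitable ✗; to s=18.1 gives 193 − 19.5×18.1 = -159.95 → no gain ✓.
5 of the 6 constraints hold; not an equilibrium.

5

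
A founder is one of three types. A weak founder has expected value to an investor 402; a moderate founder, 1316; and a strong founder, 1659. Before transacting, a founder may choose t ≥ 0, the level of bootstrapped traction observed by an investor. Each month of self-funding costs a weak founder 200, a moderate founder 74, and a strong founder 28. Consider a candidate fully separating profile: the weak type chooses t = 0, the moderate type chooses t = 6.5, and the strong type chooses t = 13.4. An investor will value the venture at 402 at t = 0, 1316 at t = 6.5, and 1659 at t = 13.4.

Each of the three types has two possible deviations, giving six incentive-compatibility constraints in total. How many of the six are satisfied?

6

Weak (own payoff 402): to t=6.5 gives 1316 − 200×6.5 = 16 → no gain ✓; to t=13.4 gives 1659 − 200×13.4 = -1021 → no gain ✓.
Strong (own payoff 1659 − 28×13.4 = 1283.8): to t=0 gives 402 → no gain ✓; to t=6.5 gives 1316 − 28×6.5 = 1134 → no gain ✓.
Moderate (own payoff 1316 − 74×6.5 = 835): to t=0 gives 402 → no gain ✓; to t=13.4 gives 1659 − 74×13.4 = 667.4 → no gain ✓.
6 of the 6 constraints hold; this profile is a separating equilibrium.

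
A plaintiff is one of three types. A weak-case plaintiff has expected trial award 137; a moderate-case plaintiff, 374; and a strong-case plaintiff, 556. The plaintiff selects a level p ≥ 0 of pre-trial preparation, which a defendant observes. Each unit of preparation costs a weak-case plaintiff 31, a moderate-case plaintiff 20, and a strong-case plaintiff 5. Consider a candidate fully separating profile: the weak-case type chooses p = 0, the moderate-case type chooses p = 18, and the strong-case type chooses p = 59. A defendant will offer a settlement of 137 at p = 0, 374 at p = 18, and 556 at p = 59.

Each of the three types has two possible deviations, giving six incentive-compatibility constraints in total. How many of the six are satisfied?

Strong-case (own payoff 556 − 5×59 = 261): to p=0 gives 137 → no gain ✓; to p=18 gives 374 − 5×18 = 284 → profitable ✗.
Weak-case (own payoff 137): to p=18 gives 374 − 31×18 = -184 → no gain ✓; to p=59 gives 556 − 31×59 = -1273 → no gain ✓.
Moderate-case (own payoff 374 − 20×18 = 14): to p=0 gives 137 → profitable ✗; to p=59 gives 556 − 20×59 = -624 → no gain ✓.
4 of the 6 constraints hold; not an equilibrium.

4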